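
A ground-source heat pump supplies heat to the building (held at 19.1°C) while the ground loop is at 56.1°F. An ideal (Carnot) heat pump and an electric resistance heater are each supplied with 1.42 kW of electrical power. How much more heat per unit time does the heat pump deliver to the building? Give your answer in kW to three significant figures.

In absolute terms T_C = 286.54 K and T_H = 292.25 K, so ΔT = 5.711 K.
COP_Carnot = T_H/ΔT = 292.25/5.711 = 51.17.
The heat pump delivers Q̇_H = COP × Ẇ = 72.66 kW; the resistance heater delivers Ẇ = 1.420 kW.
Extra = (COP − 1)·Ẇ = 71.24 kW.

71.2 kW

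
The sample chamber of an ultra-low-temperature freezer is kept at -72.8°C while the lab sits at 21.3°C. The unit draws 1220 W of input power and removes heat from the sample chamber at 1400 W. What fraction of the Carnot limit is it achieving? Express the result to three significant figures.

COP_actual = Q̇_C/Ẇ = 1400/1220 = 1.148.
In absolute terms T_C = 200.35 K and T_H = 294.45 K, so ΔT = 94.10 K.
COP_Carnot = T_C/ΔT = 200.35/94.10 = 2.129.
η_II = COP_actual/COP_Carnot = 1.148/2.129 = 0.5390.

0.539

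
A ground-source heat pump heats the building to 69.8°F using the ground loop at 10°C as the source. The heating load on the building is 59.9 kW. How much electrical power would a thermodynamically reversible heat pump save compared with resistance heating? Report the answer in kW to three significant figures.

57.7 kW

In absolute terms T_C = 283.15 K and T_H = 294.15 K, so ΔT = 11.00 K.
COP_Carnot = T_H/ΔT = 294.15/11.00 = 26.74.
Resistance heating needs Ẇ_res = Q̇_H = 59.90 kW; the reversible heat pump needs only Ẇ_hp = Q̇_H/COP = 2.240 kW.
Saving = 59.90 − 2.240 = 57.66 kW.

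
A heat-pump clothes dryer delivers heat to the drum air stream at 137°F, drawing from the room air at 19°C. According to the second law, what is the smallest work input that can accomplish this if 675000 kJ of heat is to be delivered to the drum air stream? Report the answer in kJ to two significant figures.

80000 kJ

In absolute terms T_C = 292.15 K and T_H = 331.48 K, so ΔT = 39.33 K.
The reversible limit is COP_HP = T_H/ΔT = 8.428, so W_min = Q_H/COP = Q_H·ΔT/T_H.
W_min = 675000 × 39.33/331.48 = 80090 kJ.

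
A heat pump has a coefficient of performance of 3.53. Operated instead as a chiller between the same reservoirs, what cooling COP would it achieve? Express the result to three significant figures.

Since Q_H = Q_C + W for any cycle, COP_R = Q_C/W = Q_H/W − 1.
COP_R = 3.53 − 1 = 2.53.

2.53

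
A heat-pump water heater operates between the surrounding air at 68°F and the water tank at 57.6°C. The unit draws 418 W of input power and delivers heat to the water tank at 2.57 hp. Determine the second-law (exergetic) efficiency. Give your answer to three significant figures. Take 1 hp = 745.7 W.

Converting, Q̇_H = 2.570 hp = 1916 W, so COP_actual = Q̇_H/Ẇ = 1916/418.0 = 4.585.
In absolute terms T_C = 293.15 K and T_H = 330.75 K, so ΔT = 37.60 K.
COP_Carnot = T_H/ΔT = 330.75/37.60 = 8.797.
η_II = COP_actual/COP_Carnot = 4.585/8.797 = 0.5212.

0.521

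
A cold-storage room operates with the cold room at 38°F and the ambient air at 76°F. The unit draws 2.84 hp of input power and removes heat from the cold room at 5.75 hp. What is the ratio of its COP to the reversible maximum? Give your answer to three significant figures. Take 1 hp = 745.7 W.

0.155

COP_actual = Q̇_C/Ẇ = 5.750/2.840 = 2.025.
In absolute terms T_C = 276.48 K and T_H = 297.59 K, so ΔT = 21.11 K.
COP_Carnot = T_C/ΔT = 276.48/21.11 = 13.10.
η_II = COP_actual/COP_Carnot = 2.025/13.10 = 0.1546.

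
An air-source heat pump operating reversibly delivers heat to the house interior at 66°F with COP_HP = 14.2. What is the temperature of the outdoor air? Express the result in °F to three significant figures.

29.0 °F

COP_HP = T_H/(T_H − T_C) gives T_H − T_C = T_H/COP.
With T_H = 292.04 K, T_C = 292.04 × (1 − 1/14.2) = 271.47 K.
Converting, 271.47 K = 28.98°F.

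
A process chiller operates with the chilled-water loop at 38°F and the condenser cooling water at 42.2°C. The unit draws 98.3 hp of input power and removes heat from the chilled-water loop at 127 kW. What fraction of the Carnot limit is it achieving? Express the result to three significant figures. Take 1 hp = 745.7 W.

Converting, Q̇_C = 127.0 kW = 170.3 hp, so COP_actual = Q̇_C/Ẇ = 170.3/98.30 = 1.733.
In absolute terms T_C = 276.48 K and T_H = 315.35 K, so ΔT = 38.87 K.
COP_Carnot = T_C/ΔT = 276.48/38.87 = 7.114.
η_II = COP_actual/COP_Carnot = 1.733/7.114 = 0.2436.

0.244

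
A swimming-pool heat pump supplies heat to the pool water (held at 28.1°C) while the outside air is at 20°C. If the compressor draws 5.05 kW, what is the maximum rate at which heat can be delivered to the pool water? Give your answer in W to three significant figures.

188000 W

In absolute terms T_C = 293.15 K and T_H = 301.25 K, so ΔT = 8.100 K.
COP_Carnot = T_H/ΔT = 301.25/8.100 = 37.19.
Q̇_max = COP_Carnot × Ẇ = 37.19 × 5.050 kW = 187.8 kW = 187800 W.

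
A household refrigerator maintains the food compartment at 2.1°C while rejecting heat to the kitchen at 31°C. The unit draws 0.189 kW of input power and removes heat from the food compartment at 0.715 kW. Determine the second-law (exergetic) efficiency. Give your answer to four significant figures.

COP_actual = Q̇_C/Ẇ = 0.7150/0.1890 = 3.783.
In absolute terms T_C = 275.25 K and T_H = 304.15 K, so ΔT = 28.90 K.
COP_Carnot = T_C/ΔT = 275.25/28.90 = 9.524.
η_II = COP_actual/COP_Carnot = 3.783/9.524 = 0.3972.

0.3972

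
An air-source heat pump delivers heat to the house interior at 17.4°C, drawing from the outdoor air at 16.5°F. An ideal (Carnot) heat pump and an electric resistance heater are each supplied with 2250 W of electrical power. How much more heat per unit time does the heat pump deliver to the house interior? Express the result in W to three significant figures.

In absolute terms T_C = 264.54 K and T_H = 290.55 K, so ΔT = 26.01 K.
COP_Carnot = T_H/ΔT = 290.55/26.01 = 11.17.
The heat pump delivers Q̇_H = COP × Ẇ = 25130 W; the resistance heater delivers Ẇ = 2250 W.
Extra = (COP − 1)·Ẇ = 22880 W.

22900 W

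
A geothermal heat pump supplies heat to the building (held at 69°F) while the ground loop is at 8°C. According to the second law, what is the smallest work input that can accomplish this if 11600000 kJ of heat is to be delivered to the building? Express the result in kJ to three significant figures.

In absolute terms T_C = 281.15 K and T_H = 293.71 K, so ΔT = 12.56 K.
The reversible limit is COP_HP = T_H/ΔT = 23.39, so W_min = Q_H/COP = Q_H·ΔT/T_H.
W_min = 11600000 × 12.56/293.71 = 495900 kJ.

496000 kJ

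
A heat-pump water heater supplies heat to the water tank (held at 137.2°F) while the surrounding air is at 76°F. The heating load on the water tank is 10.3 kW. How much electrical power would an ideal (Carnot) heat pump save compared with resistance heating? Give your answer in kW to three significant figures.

9.24 kW

In absolute terms T_C = 297.59 K and T_H = 331.59 K, so ΔT = 34.00 K.
COP_Carnot = T_H/ΔT = 331.59/34.00 = 9.753.
Resistance heating needs Ẇ_res = Q̇_H = 10.30 kW; the reversible heat pump needs only Ẇ_hp = Q̇_H/COP = 1.056 kW.
Saving = 10.30 − 1.056 = 9.244 kW.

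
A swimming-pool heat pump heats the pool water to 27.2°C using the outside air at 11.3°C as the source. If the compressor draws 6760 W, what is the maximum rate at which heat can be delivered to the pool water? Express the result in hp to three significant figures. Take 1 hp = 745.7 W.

In absolute terms T_C = 284.45 K and T_H = 300.35 K, so ΔT = 15.90 K.
COP_Carnot = T_H/ΔT = 300.35/15.90 = 18.89.
Q̇_max = COP_Carnot × Ẇ = 18.89 × 6760 W = 127700 W = 171.2 hp.

171 hp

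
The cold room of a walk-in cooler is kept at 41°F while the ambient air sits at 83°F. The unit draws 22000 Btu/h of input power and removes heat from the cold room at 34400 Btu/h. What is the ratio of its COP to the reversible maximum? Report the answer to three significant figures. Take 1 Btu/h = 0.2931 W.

COP_actual = Q̇_C/Ẇ = 34400/22000 = 1.564.
In absolute terms T_C = 278.15 K and T_H = 301.48 K, so ΔT = 23.33 K.
COP_Carnot = T_C/ΔT = 278.15/23.33 = 11.92.
η_II = COP_actual/COP_Carnot = 1.564/11.92 = 0.1312.

0.131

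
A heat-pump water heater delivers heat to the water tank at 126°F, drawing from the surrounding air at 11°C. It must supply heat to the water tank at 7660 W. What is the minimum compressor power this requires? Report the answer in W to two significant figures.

In absolute terms T_C = 284.15 K and T_H = 325.37 K, so ΔT = 41.22 K.
COP_Carnot = T_H/ΔT = 325.37/41.22 = 7.893.
Ẇ_min = Q̇/COP_Carnot = 7660/7.893 = 970.5 W.

970 W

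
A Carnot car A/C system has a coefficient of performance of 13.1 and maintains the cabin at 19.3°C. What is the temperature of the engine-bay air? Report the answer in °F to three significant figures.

107 °F

COP_R = T_C/(T_H − T_C) gives T_H − T_C = T_C/COP.
With T_C = 292.45 K, T_H = 292.45 × (1 + 1/13.1) = 314.77 K.
Converting, 314.77 K = 106.92°F.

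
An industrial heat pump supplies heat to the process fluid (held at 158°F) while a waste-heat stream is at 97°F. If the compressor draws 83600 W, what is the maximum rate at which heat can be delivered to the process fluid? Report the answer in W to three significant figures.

In absolute terms T_C = 309.26 K and T_H = 343.15 K, so ΔT = 33.89 K.
COP_Carnot = T_H/ΔT = 343.15/33.89 = 10.13.
Q̇_max = COP_Carnot × Ẇ = 10.13 × 83600 W = 846500 W.

847000 W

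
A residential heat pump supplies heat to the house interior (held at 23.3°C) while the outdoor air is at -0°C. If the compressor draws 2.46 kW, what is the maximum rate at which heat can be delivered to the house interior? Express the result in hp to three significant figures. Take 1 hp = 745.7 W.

42.0 hp

In absolute terms T_C = 273.15 K and T_H = 296.45 K, so ΔT = 23.30 K.
COP_Carnot = T_H/ΔT = 296.45/23.30 = 12.72.
Q̇_max = COP_Carnot × Ẇ = 12.72 × 2.460 kW = 31.30 kW = 41.97 hp.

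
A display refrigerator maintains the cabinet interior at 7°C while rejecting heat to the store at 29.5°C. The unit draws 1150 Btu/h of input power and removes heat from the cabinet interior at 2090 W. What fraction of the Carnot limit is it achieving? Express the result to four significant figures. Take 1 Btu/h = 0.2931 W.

0.4980

Converting, Q̇_C = 2090 W = 7131 Btu/h, so COP_actual = Q̇_C/Ẇ = 7131/1150 = 6.201.
In absolute terms T_C = 280.15 K and T_H = 302.65 K, so ΔT = 22.50 K.
COP_Carnot = T_C/ΔT = 280.15/22.50 = 12.45.
η_II = COP_actual/COP_Carnot = 6.201/12.45 = 0.4980.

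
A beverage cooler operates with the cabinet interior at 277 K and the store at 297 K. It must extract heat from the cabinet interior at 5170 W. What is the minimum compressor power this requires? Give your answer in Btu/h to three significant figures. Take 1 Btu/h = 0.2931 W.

The reservoir spacing is ΔT = 297 − 277 = 20.00 K.
COP_Carnot = T_C/ΔT = 277.00/20.00 = 13.85.
Ẇ_min = Q̇/COP_Carnot = 5170/13.85 = 373.3 W = 1274 Btu/h.

1270 Btu/h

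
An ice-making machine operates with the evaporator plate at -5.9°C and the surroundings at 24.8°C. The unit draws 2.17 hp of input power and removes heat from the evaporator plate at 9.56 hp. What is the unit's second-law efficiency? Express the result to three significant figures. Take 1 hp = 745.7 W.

COP_actual = Q̇_C/Ẇ = 9.560/2.170 = 4.406.
In absolute terms T_C = 267.25 K and T_H = 297.95 K, so ΔT = 30.70 K.
COP_Carnot = T_C/ΔT = 267.25/30.70 = 8.705.
η_II = COP_actual/COP_Carnot = 4.406/8.705 = 0.5061.

0.506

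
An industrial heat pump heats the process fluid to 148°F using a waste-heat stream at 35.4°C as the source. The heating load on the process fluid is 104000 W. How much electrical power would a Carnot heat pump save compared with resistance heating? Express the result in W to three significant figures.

In absolute terms T_C = 308.55 K and T_H = 337.59 K, so ΔT = 29.04 K.
COP_Carnot = T_H/ΔT = 337.59/29.04 = 11.62.
Resistance heating needs Ẇ_res = Q̇_H = 104000 W; the reversible heat pump needs only Ẇ_hp = Q̇_H/COP = 8947 W.
Saving = 104000 − 8947 = 95050 W.

95100 W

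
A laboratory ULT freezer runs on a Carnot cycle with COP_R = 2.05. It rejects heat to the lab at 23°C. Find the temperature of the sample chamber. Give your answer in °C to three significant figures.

For a Carnot refrigerator COP_R = T_C/(T_H − T_C), so T_C = COP·T_H/(1 + COP).
With T_H = 296.15 K, T_C = 2.05 × 296.15/3.050 = 199.05 K.
Converting, 199.05 K = -74.10°C.

-74.1 °C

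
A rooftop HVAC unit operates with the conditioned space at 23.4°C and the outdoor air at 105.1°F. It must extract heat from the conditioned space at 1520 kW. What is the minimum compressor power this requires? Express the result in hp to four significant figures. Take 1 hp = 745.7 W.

In absolute terms T_C = 296.55 K and T_H = 313.76 K, so ΔT = 17.21 K.
COP_Carnot = T_C/ΔT = 296.55/17.21 = 17.23.
Ẇ_min = Q̇/COP_Carnot = 1520/17.23 = 88.22 kW = 118.3 hp.

118.3 hp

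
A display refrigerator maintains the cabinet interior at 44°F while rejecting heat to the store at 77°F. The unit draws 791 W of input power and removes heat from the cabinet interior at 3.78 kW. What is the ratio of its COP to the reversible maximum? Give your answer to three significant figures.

0.313

Converting, Q̇_C = 3.780 kW = 3780 W, so COP_actual = Q̇_C/Ẇ = 3780/791.0 = 4.779.
In absolute terms T_C = 279.82 K and T_H = 298.15 K, so ΔT = 18.33 K.
COP_Carnot = T_C/ΔT = 279.82/18.33 = 15.26.
η_II = COP_actual/COP_Carnot = 4.779/15.26 = 0.3131.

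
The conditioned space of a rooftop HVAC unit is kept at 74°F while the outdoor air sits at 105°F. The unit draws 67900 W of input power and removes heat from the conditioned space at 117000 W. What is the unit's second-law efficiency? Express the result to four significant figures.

COP_actual = Q̇_C/Ẇ = 117000/67900 = 1.723.
In absolute terms T_C = 296.48 K and T_H = 313.71 K, so ΔT = 17.22 K.
COP_Carnot = T_C/ΔT = 296.48/17.22 = 17.22.
η_II = COP_actual/COP_Carnot = 1.723/17.22 = 0.1001.

0.1001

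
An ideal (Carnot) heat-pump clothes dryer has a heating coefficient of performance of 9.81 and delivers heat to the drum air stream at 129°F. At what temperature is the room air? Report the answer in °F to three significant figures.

COP_HP = T_H/(T_H − T_C) gives T_H − T_C = T_H/COP.
With T_H = 327.04 K, T_C = 327.04 × (1 − 1/9.81) = 293.70 K.
Converting, 293.70 K = 68.99°F.

69.0 °F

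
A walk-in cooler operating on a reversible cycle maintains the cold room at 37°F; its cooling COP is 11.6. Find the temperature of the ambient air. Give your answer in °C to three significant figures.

COP_R = T_C/(T_H − T_C) gives T_H − T_C = T_C/COP.
With T_C = 275.93 K, T_H = 275.93 × (1 + 1/11.6) = 299.71 K.
Converting, 299.71 K = 26.56°C.

26.6 °C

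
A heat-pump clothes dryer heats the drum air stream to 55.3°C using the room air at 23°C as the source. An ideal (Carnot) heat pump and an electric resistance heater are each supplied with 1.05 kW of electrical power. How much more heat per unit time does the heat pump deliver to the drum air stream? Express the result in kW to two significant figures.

9.6 kW

In absolute terms T_C = 296.15 K and T_H = 328.45 K, so ΔT = 32.30 K.
COP_Carnot = T_H/ΔT = 328.45/32.30 = 10.17.
The heat pump delivers Q̇_H = COP × Ẇ = 10.68 kW; the resistance heater delivers Ẇ = 1.050 kW.
Extra = (COP − 1)·Ẇ = 9.627 kW.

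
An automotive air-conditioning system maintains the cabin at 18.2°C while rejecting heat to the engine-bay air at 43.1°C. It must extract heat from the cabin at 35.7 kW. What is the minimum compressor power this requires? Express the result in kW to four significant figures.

In absolute terms T_C = 291.35 K and T_H = 316.25 K, so ΔT = 24.90 K.
COP_Carnot = T_C/ΔT = 291.35/24.90 = 11.70.
Ẇ_min = Q̇/COP_Carnot = 35.70/11.70 = 3.051 kW.

3.051 kW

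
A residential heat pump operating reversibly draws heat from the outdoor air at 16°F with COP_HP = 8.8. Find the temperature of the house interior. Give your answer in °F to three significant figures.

77.0 °F

COP_HP = T_H/(T_H − T_C) rearranges to T_H = COP·T_C/(COP − 1).
With T_C = 264.26 K, T_H = 8.8 × 264.26/7.800 = 298.14 K.
Converting, 298.14 K = 76.98°F.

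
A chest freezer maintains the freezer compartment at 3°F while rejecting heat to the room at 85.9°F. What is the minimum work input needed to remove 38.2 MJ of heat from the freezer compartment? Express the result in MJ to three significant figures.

6.84 MJ

In absolute terms T_C = 257.04 K and T_H = 303.09 K, so ΔT = 46.06 K.
The reversible limit is COP_R = T_C/ΔT = 5.581, so W_min = Q_C/COP = Q_C·ΔT/T_C.
W_min = 38.20 × 46.06/257.04 = 6.845 MJ.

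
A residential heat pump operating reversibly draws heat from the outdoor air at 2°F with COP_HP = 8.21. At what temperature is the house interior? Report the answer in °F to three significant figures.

66.0 °F

COP_HP = T_H/(T_H − T_C) rearranges to T_H = COP·T_C/(COP − 1).
With T_C = 256.48 K, T_H = 8.21 × 256.48/7.210 = 292.06 K.
Converting, 292.06 K = 66.03°F.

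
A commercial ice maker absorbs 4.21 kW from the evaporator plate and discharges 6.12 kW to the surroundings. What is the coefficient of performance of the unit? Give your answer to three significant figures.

2.20

The first law gives Q̇_H = Q̇_C + Ẇ, so the three rates are Q̇_C = 4.210, Q̇_H = 6.120, Ẇ = 1.910 kW.
COP_R = Q̇_C/Ẇ = 4.210/1.910 = 2.204.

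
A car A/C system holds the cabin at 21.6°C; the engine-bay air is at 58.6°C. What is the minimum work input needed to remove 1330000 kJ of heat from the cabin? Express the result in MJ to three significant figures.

In absolute terms T_C = 294.75 K and T_H = 331.75 K, so ΔT = 37.00 K.
The reversible limit is COP_R = T_C/ΔT = 7.966, so W_min = Q_C/COP = Q_C·ΔT/T_C.
W_min = 1330000 × 37.00/294.75 = 167000 kJ = 167.0 MJ.

167 MJ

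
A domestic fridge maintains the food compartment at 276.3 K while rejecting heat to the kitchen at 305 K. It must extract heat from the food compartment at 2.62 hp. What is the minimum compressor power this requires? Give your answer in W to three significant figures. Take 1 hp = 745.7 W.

The reservoir spacing is ΔT = 305 − 276.3 = 28.70 K.
COP_Carnot = T_C/ΔT = 276.30/28.70 = 9.627.
Ẇ_min = Q̇/COP_Carnot = 2.620/9.627 = 0.2721 hp = 202.9 W.

203 W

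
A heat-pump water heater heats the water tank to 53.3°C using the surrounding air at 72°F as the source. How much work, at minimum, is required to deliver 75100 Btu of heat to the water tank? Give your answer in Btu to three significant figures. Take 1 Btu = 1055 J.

In absolute terms T_C = 295.37 K and T_H = 326.45 K, so ΔT = 31.08 K.
The reversible limit is COP_HP = T_H/ΔT = 10.50, so W_min = Q_H/COP = Q_H·ΔT/T_H.
W_min = 75100 × 31.08/326.45 = 7149 Btu.

7150 Btu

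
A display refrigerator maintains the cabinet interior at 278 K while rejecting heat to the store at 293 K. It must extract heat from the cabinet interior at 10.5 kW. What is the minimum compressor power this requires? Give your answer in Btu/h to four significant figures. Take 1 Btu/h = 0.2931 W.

1933 Btu/h

The reservoir spacing is ΔT = 293 − 278 = 15.00 K.
COP_Carnot = T_C/ΔT = 278.00/15.00 = 18.53.
Ẇ_min = Q̇/COP_Carnot = 10.50/18.53 = 0.5665 kW = 1933 Btu/h.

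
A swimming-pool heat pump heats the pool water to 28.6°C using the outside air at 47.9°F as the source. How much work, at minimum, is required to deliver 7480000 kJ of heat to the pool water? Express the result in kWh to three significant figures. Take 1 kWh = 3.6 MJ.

In absolute terms T_C = 281.98 K and T_H = 301.75 K, so ΔT = 19.77 K.
The reversible limit is COP_HP = T_H/ΔT = 15.27, so W_min = Q_H/COP = Q_H·ΔT/T_H.
W_min = 7480000 × 19.77/301.75 = 490000 kJ = 136.1 kWh.

136 kWh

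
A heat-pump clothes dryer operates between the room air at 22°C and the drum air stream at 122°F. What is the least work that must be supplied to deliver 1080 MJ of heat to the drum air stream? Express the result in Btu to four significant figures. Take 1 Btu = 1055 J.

88700 Btu

In absolute terms T_C = 295.15 K and T_H = 323.15 K, so ΔT = 28.00 K.
The reversible limit is COP_HP = T_H/ΔT = 11.54, so W_min = Q_H/COP = Q_H·ΔT/T_H.
W_min = 1080 × 28.00/323.15 = 93.58 MJ = 88700 Btu.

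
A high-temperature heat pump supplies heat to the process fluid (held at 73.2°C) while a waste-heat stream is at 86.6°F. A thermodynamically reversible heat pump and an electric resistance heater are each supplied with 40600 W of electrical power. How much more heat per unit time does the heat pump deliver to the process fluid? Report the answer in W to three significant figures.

287000 W

In absolute terms T_C = 303.48 K and T_H = 346.35 K, so ΔT = 42.87 K.
COP_Carnot = T_H/ΔT = 346.35/42.87 = 8.080.
The heat pump delivers Q̇_H = COP × Ẇ = 328000 W; the resistance heater delivers Ẇ = 40600 W.
Extra = (COP − 1)·Ẇ = 287400 W.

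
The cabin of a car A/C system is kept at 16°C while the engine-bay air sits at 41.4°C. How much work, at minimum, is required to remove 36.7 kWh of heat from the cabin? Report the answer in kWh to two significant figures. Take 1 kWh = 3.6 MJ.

3.2 kWh

In absolute terms T_C = 289.15 K and T_H = 314.55 K, so ΔT = 25.40 K.
The reversible limit is COP_R = T_C/ΔT = 11.38, so W_min = Q_C/COP = Q_C·ΔT/T_C.
W_min = 36.70 × 25.40/289.15 = 3.224 kWh.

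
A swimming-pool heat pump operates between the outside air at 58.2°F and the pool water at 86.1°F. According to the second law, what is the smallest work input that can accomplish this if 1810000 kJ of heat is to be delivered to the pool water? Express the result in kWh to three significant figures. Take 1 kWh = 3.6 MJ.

In absolute terms T_C = 287.71 K and T_H = 303.21 K, so ΔT = 15.50 K.
The reversible limit is COP_HP = T_H/ΔT = 19.56, so W_min = Q_H/COP = Q_H·ΔT/T_H.
W_min = 1810000 × 15.50/303.21 = 92530 kJ = 25.70 kWh.

25.7 kWh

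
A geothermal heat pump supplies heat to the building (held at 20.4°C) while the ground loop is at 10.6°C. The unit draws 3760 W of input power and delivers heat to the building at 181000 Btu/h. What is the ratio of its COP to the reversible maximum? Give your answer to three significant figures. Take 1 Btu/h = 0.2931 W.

Converting, Q̇_H = 181000 Btu/h = 53050 W, so COP_actual = Q̇_H/Ẇ = 53050/3760 = 14.11.
In absolute terms T_C = 283.75 K and T_H = 293.55 K, so ΔT = 9.800 K.
COP_Carnot = T_H/ΔT = 293.55/9.800 = 29.95.
η_II = COP_actual/COP_Carnot = 14.11/29.95 = 0.4710.

0.471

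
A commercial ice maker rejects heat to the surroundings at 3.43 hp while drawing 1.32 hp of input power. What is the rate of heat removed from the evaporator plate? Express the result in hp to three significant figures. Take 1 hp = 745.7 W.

2.11 hp

For a cyclic device the first law requires Q̇_H = Q̇_C + Ẇ.
Q̇_C = Q̇_H − Ẇ = 2.110 hp.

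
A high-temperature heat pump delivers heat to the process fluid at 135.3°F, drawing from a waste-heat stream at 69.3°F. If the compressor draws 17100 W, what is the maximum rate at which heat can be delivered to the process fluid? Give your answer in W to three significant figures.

In absolute terms T_C = 293.87 K and T_H = 330.54 K, so ΔT = 36.67 K.
COP_Carnot = T_H/ΔT = 330.54/36.67 = 9.015.
Q̇_max = COP_Carnot × Ẇ = 9.015 × 17100 W = 154200 W.

154000 W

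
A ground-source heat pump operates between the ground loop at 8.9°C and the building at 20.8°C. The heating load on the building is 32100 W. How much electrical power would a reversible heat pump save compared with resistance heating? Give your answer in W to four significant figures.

In absolute terms T_C = 282.05 K and T_H = 293.95 K, so ΔT = 11.90 K.
COP_Carnot = T_H/ΔT = 293.95/11.90 = 24.70.
Resistance heating needs Ẇ_res = Q̇_H = 32100 W; the reversible heat pump needs only Ẇ_hp = Q̇_H/COP = 1300 W.
Saving = 32100 − 1300 = 30800 W.

30800 W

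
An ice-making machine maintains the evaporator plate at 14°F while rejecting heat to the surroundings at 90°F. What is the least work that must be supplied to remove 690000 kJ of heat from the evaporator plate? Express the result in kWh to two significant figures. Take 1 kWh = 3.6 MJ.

In absolute terms T_C = 263.15 K and T_H = 305.37 K, so ΔT = 42.22 K.
The reversible limit is COP_R = T_C/ΔT = 6.233, so W_min = Q_C/COP = Q_C·ΔT/T_C.
W_min = 690000 × 42.22/263.15 = 110700 kJ = 30.75 kWh.

31 kWh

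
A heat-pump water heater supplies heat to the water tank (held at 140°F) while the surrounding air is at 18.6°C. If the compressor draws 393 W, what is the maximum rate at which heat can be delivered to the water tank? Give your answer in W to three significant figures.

3160 W

In absolute terms T_C = 291.75 K and T_H = 333.15 K, so ΔT = 41.40 K.
COP_Carnot = T_H/ΔT = 333.15/41.40 = 8.047.
Q̇_max = COP_Carnot × Ẇ = 8.047 × 393.0 W = 3163 W.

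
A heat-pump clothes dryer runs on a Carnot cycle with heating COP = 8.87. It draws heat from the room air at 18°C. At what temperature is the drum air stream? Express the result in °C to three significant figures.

55.0 °C

COP_HP = T_H/(T_H − T_C) rearranges to T_H = COP·T_C/(COP − 1).
With T_C = 291.15 K, T_H = 8.87 × 291.15/7.870 = 328.14 K.
Converting, 328.14 K = 54.99°C.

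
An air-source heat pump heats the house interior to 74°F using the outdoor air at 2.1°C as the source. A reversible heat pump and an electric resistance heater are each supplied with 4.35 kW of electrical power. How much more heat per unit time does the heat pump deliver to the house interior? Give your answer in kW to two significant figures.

56 kW

In absolute terms T_C = 275.25 K and T_H = 296.48 K, so ΔT = 21.23 K.
COP_Carnot = T_H/ΔT = 296.48/21.23 = 13.96.
The heat pump delivers Q̇_H = COP × Ẇ = 60.74 kW; the resistance heater delivers Ẇ = 4.350 kW.
Extra = (COP − 1)·Ẇ = 56.39 kW.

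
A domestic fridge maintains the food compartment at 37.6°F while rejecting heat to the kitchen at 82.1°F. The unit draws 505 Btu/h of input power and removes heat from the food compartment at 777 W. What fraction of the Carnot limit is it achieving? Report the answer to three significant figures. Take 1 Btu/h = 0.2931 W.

0.470

Converting, Q̇_C = 777.0 W = 2651 Btu/h, so COP_actual = Q̇_C/Ẇ = 2651/505.0 = 5.249.
In absolute terms T_C = 276.26 K and T_H = 300.98 K, so ΔT = 24.72 K.
COP_Carnot = T_C/ΔT = 276.26/24.72 = 11.17.
η_II = COP_actual/COP_Carnot = 5.249/11.17 = 0.4698.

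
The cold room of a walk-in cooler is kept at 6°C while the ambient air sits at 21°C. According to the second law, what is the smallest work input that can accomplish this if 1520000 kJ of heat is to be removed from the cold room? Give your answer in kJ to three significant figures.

In absolute terms T_C = 279.15 K and T_H = 294.15 K, so ΔT = 15.00 K.
The reversible limit is COP_R = T_C/ΔT = 18.61, so W_min = Q_C/COP = Q_C·ΔT/T_C.
W_min = 1520000 × 15.00/279.15 = 81680 kJ.

81700 kJ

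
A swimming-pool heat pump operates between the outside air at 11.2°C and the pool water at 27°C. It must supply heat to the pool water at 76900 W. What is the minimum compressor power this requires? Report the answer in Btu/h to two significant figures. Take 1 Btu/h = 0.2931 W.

In absolute terms T_C = 284.35 K and T_H = 300.15 K, so ΔT = 15.80 K.
COP_Carnot = T_H/ΔT = 300.15/15.80 = 19.00.
Ẇ_min = Q̇/COP_Carnot = 76900/19.00 = 4048 W = 13810 Btu/h.

14000 Btu/h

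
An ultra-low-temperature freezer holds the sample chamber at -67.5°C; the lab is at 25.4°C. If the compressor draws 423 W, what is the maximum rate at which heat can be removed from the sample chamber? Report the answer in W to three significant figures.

In absolute terms T_C = 205.65 K and T_H = 298.55 K, so ΔT = 92.90 K.
COP_Carnot = T_C/ΔT = 205.65/92.90 = 2.214.
Q̇_max = COP_Carnot × Ẇ = 2.214 × 423.0 W = 936.4 W.

936 W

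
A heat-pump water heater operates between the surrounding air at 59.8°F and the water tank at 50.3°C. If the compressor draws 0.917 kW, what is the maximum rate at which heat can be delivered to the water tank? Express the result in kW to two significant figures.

8.5 kW

In absolute terms T_C = 288.59 K and T_H = 323.45 K, so ΔT = 34.86 K.
COP_Carnot = T_H/ΔT = 323.45/34.86 = 9.280.
Q̇_max = COP_Carnot × Ẇ = 9.280 × 0.9170 kW = 8.510 kW.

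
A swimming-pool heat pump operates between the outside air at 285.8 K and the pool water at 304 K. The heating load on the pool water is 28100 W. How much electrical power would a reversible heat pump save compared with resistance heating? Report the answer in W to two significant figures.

The reservoir spacing is ΔT = 304 − 285.8 = 18.20 K.
COP_Carnot = T_H/ΔT = 304.00/18.20 = 16.70.
Resistance heating needs Ẇ_res = Q̇_H = 28100 W; the reversible heat pump needs only Ẇ_hp = Q̇_H/COP = 1682 W.
Saving = 28100 − 1682 = 26420 W.

26000 W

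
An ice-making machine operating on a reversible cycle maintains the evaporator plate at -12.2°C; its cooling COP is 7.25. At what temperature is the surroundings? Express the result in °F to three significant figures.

COP_R = T_C/(T_H − T_C) gives T_H − T_C = T_C/COP.
With T_C = 260.95 K, T_H = 260.95 × (1 + 1/7.25) = 296.94 K.
Converting, 296.94 K = 74.83°F.

74.8 °F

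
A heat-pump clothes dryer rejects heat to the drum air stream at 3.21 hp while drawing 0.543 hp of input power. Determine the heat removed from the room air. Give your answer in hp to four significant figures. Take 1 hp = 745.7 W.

2.667 hp

For a cyclic device the first law requires Q̇_H = Q̇_C + Ẇ.
Q̇_C = Q̇_H − Ẇ = 2.667 hp.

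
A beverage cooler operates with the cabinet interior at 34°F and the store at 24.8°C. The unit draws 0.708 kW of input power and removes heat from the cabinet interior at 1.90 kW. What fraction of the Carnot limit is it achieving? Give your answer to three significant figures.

0.232

COP_actual = Q̇_C/Ẇ = 1.900/0.7080 = 2.684.
In absolute terms T_C = 274.26 K and T_H = 297.95 K, so ΔT = 23.69 K.
COP_Carnot = T_C/ΔT = 274.26/23.69 = 11.58.
η_II = COP_actual/COP_Carnot = 2.684/11.58 = 0.2318.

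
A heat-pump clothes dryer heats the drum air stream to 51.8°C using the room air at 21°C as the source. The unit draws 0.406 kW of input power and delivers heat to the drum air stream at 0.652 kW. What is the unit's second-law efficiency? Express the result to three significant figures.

0.152

COP_actual = Q̇_H/Ẇ = 0.6520/0.4060 = 1.606.
In absolute terms T_C = 294.15 K and T_H = 324.95 K, so ΔT = 30.80 K.
COP_Carnot = T_H/ΔT = 324.95/30.80 = 10.55.
η_II = COP_actual/COP_Carnot = 1.606/10.55 = 0.1522.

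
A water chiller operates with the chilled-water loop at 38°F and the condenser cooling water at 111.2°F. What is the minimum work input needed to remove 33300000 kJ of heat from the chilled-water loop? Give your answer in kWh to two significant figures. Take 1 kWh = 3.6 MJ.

In absolute terms T_C = 276.48 K and T_H = 317.15 K, so ΔT = 40.67 K.
The reversible limit is COP_R = T_C/ΔT = 6.799, so W_min = Q_C/COP = Q_C·ΔT/T_C.
W_min = 33300000 × 40.67/276.48 = 4898000 kJ = 1361 kWh.

1400 kWh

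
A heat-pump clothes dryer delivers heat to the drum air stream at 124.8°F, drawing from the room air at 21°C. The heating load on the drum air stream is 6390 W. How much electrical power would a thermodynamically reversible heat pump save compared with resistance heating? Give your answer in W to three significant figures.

5790 W

In absolute terms T_C = 294.15 K and T_H = 324.71 K, so ΔT = 30.56 K.
COP_Carnot = T_H/ΔT = 324.71/30.56 = 10.63.
Resistance heating needs Ẇ_res = Q̇_H = 6390 W; the reversible heat pump needs only Ẇ_hp = Q̇_H/COP = 601.3 W.
Saving = 6390 − 601.3 = 5789 W.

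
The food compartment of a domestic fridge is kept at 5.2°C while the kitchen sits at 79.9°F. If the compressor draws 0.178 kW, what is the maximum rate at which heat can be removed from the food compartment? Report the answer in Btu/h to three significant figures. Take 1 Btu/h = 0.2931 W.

7900 Btu/h

In absolute terms T_C = 278.35 K and T_H = 299.76 K, so ΔT = 21.41 K.
COP_Carnot = T_C/ΔT = 278.35/21.41 = 13.00.
Q̇_max = COP_Carnot × Ẇ = 13.00 × 0.1780 kW = 2.314 kW = 7895 Btu/h.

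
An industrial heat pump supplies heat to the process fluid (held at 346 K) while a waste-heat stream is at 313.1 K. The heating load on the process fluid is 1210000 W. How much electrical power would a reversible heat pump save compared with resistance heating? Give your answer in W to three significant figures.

The reservoir spacing is ΔT = 346 − 313.1 = 32.90 K.
COP_Carnot = T_H/ΔT = 346.00/32.90 = 10.52.
Resistance heating needs Ẇ_res = Q̇_H = 1210000 W; the reversible heat pump needs only Ẇ_hp = Q̇_H/COP = 115100 W.
Saving = 1210000 − 115100 = 1095000 W.

1090000 W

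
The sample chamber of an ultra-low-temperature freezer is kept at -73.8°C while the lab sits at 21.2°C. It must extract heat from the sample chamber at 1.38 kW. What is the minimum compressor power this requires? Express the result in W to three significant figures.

In absolute terms T_C = 199.35 K and T_H = 294.35 K, so ΔT = 95.00 K.
COP_Carnot = T_C/ΔT = 199.35/95.00 = 2.098.
Ẇ_min = Q̇/COP_Carnot = 1.380/2.098 = 0.6576 kW = 657.6 W.

658 W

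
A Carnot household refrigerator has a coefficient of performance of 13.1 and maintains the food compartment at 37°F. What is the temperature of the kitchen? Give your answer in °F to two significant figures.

COP_R = T_C/(T_H − T_C) gives T_H − T_C = T_C/COP.
With T_C = 275.93 K, T_H = 275.93 × (1 + 1/13.1) = 296.99 K.
Converting, 296.99 K = 74.91°F.

75 °F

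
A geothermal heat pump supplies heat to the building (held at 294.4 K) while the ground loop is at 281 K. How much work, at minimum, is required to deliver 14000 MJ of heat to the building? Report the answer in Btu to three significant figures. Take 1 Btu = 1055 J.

The reservoir spacing is ΔT = 294.4 − 281 = 13.40 K.
The reversible limit is COP_HP = T_H/ΔT = 21.97, so W_min = Q_H/COP = Q_H·ΔT/T_H.
W_min = 14000 × 13.40/294.40 = 637.2 MJ = 604000 Btu.

604000 Btu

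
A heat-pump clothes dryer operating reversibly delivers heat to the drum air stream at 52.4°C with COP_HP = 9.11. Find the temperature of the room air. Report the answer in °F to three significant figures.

COP_HP = T_H/(T_H − T_C) gives T_H − T_C = T_H/COP.
With T_H = 325.55 K, T_C = 325.55 × (1 − 1/9.11) = 289.81 K.
Converting, 289.81 K = 62.00°F.

62.0 °F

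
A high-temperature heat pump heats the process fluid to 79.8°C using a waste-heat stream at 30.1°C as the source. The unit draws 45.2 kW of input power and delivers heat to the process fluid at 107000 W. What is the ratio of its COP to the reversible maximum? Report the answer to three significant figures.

0.333

Converting, Q̇_H = 107000 W = 107.0 kW, so COP_actual = Q̇_H/Ẇ = 107.0/45.20 = 2.367.
In absolute terms T_C = 303.25 K and T_H = 352.95 K, so ΔT = 49.70 K.
COP_Carnot = T_H/ΔT = 352.95/49.70 = 7.102.
η_II = COP_actual/COP_Carnot = 2.367/7.102 = 0.3333.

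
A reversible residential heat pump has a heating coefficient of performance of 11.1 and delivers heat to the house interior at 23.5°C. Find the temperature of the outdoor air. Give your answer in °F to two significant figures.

COP_HP = T_H/(T_H − T_C) gives T_H − T_C = T_H/COP.
With T_H = 296.65 K, T_C = 296.65 × (1 − 1/11.1) = 269.92 K.
Converting, 269.92 K = 26.19°F.

26 °F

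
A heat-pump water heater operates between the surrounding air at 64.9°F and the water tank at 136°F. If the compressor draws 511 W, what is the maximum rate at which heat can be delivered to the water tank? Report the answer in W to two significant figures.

4300 W

In absolute terms T_C = 291.43 K and T_H = 330.93 K, so ΔT = 39.50 K.
COP_Carnot = T_H/ΔT = 330.93/39.50 = 8.378.
Q̇_max = COP_Carnot × Ẇ = 8.378 × 511.0 W = 4281 W.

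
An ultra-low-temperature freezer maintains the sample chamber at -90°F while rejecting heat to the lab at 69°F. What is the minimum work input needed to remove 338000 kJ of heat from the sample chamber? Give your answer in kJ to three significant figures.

145000 kJ

In absolute terms T_C = 205.37 K and T_H = 293.71 K, so ΔT = 88.33 K.
The reversible limit is COP_R = T_C/ΔT = 2.325, so W_min = Q_C/COP = Q_C·ΔT/T_C.
W_min = 338000 × 88.33/205.37 = 145400 kJ.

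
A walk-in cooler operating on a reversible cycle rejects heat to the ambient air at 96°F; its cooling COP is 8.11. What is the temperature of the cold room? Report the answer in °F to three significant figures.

35.0 °F

For a Carnot refrigerator COP_R = T_C/(T_H − T_C), so T_C = COP·T_H/(1 + COP).
With T_H = 308.71 K, T_C = 8.11 × 308.71/9.110 = 274.82 K.
Converting, 274.82 K = 35.00°F.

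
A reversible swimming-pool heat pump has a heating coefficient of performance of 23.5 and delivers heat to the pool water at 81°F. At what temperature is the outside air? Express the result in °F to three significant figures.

COP_HP = T_H/(T_H − T_C) gives T_H − T_C = T_H/COP.
With T_H = 300.37 K, T_C = 300.37 × (1 − 1/23.5) = 287.59 K.
Converting, 287.59 K = 57.99°F.

58.0 °F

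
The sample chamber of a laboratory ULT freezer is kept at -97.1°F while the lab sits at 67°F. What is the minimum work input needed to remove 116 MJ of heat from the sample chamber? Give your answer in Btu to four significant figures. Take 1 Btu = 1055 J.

In absolute terms T_C = 201.43 K and T_H = 292.59 K, so ΔT = 91.17 K.
The reversible limit is COP_R = T_C/ΔT = 2.209, so W_min = Q_C/COP = Q_C·ΔT/T_C.
W_min = 116.0 × 91.17/201.43 = 52.50 MJ = 49760 Btu.

49760 Btu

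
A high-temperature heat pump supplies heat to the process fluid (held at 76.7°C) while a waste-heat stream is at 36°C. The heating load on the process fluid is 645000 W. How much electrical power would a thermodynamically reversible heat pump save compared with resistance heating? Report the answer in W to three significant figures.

In absolute terms T_C = 309.15 K and T_H = 349.85 K, so ΔT = 40.70 K.
COP_Carnot = T_H/ΔT = 349.85/40.70 = 8.596.
Resistance heating needs Ẇ_res = Q̇_H = 645000 W; the reversible heat pump needs only Ẇ_hp = Q̇_H/COP = 75040 W.
Saving = 645000 − 75040 = 570000 W.

570000 W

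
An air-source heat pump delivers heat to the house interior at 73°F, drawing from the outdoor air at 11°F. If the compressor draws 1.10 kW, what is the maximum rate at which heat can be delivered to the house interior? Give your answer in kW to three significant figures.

9.45 kW

In absolute terms T_C = 261.48 K and T_H = 295.93 K, so ΔT = 34.44 K.
COP_Carnot = T_H/ΔT = 295.93/34.44 = 8.591.
Q̇_max = COP_Carnot × Ẇ = 8.591 × 1.100 kW = 9.451 kW.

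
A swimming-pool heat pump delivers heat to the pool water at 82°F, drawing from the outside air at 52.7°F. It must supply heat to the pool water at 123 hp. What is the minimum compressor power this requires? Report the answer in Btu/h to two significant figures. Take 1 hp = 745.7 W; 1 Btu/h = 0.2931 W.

17000 Btu/h

In absolute terms T_C = 284.65 K and T_H = 300.93 K, so ΔT = 16.28 K.
COP_Carnot = T_H/ΔT = 300.93/16.28 = 18.49.
Ẇ_min = Q̇/COP_Carnot = 123.0/18.49 = 6.653 hp = 16930 Btu/h.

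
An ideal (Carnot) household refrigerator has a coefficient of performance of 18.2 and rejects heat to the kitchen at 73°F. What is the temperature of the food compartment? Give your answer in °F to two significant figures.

45 °F

For a Carnot refrigerator COP_R = T_C/(T_H − T_C), so T_C = COP·T_H/(1 + COP).
With T_H = 295.93 K, T_C = 18.2 × 295.93/19.20 = 280.51 K.
Converting, 280.51 K = 45.26°F.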